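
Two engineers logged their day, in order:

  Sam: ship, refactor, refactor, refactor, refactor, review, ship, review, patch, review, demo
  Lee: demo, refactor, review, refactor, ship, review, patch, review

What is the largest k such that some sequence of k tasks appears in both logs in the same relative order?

6

Taking refactor [2,2]; then refactor [5,4]; then ship [7,5]; then review [8,6]; then patch [9,7]; then review [10,8] gives a common subsequence of length 6, and the DP table's final entry dp[11][8] is also 6, so no common subsequence is longer.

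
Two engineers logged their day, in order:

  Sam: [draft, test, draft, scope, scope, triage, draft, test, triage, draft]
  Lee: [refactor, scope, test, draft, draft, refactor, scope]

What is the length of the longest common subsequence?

3

Taking draft (Sam #1, Lee #4), then draft (Sam #3, Lee #5), then scope (Sam #5, Lee #7) gives a common subsequence of length 3. Since dp[10][7] = 3, nothing longer is possible.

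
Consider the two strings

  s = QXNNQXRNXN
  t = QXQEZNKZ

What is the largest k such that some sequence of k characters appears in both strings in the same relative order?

4

Let dp[i][j] be the LCS length of the first i characters of s and the first j characters of t. dp[i][j] = dp[i-1][j-1]+1 when the i-th and j-th characters match, else max(dp[i-1][j], dp[i][j-1]).
    ·  Q  X  Q  E  Z  N  K  Z
 ·  0  0  0  0  0  0  0  0  0
 Q  0  1  1  1  1  1  1  1  1
 X  0  1  2  2  2  2  2  2  2
 N  0  1  2  2  2  2  3  3  3
 N  0  1  2  2  2  2  3  3  3
 Q  0  1  2  3  3  3  3  3  3
 X  0  1  2  3  3  3  3  3  3
 R  0  1  2  3  3  3  3  3  3
 N  0  1  2  3  3  3  4  4  4
 X  0  1  2  3  3  3  4  4  4
 N  0  1  2  3  3  3  4  4  4
dp[10][8] = 4. One LCS (by backtracking along matches): QXQN.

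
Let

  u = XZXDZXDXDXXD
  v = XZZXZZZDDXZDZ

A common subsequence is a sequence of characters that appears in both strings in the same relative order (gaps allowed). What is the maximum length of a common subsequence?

8

Taking X at u[1]=v[1], Z at u[2]=v[3], X at u[3]=v[4], Z at u[5]=v[7], D at u[7]=v[8], D at u[9]=v[9], X at u[10]=v[10], D at u[12]=v[12] gives a common subsequence of length 8. The LCS DP gives dp[12][13] = 8, so this is optimal.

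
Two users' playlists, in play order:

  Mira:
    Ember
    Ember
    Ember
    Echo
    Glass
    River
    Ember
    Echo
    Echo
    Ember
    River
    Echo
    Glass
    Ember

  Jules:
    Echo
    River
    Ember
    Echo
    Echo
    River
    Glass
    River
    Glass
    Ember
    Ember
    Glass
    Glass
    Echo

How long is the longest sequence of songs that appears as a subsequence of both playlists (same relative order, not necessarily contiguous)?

Match Echo (Mira #4, Jules #1), then River (Mira #6, Jules #2), then Ember (Mira #7, Jules #3), then Echo (Mira #8, Jules #4), then Echo (Mira #9, Jules #5), then River (Mira #11, Jules #8), then Glass (Mira #13, Jules #9), then Ember (Mira #14, Jules #11) — 8 songs in the same relative order in both. Since dp[14][14] = 8, nothing longer is possible.

8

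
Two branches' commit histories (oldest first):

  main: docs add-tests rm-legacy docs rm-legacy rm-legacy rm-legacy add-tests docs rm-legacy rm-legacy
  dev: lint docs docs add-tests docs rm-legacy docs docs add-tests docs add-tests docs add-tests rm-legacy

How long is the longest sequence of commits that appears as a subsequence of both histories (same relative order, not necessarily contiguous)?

One common subsequence of length 7: docs (main #1, dev #3); then add-tests (main #2, dev #4); then rm-legacy (main #3, dev #6); then docs (main #4, dev #10); then add-tests (main #8, dev #11); then docs (main #9, dev #12); then rm-legacy (main #11, dev #14), and the DP table's final entry dp[11][14] is also 7, so no common subsequence is longer.

7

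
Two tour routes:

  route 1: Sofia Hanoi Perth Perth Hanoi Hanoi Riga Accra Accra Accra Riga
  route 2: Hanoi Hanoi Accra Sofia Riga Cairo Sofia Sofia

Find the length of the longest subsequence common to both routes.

4

Taking Hanoi (route 1 #5, route 2 #1); then Hanoi (route 1 #6, route 2 #2); then Accra (route 1 #8, route 2 #3); then Riga (route 1 #11, route 2 #5) gives a common subsequence of length 4. The LCS DP gives dp[11][8] = 4, so this is optimal.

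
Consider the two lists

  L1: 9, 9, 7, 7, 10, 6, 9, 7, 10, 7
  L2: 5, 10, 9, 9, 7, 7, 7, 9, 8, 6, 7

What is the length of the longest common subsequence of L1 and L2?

Let dp[i][j] be the LCS length of the first i values of L1 and the first j values of L2. dp[i][j] = dp[i-1][j-1]+1 when the i-th and j-th values match, else max(dp[i-1][j], dp[i][j-1]).
    ·  5 10  9  9  7  7  7  9  8  6  7
 ·  0  0  0  0  0  0  0  0  0  0  0  0
 9  0  0  0  1  1  1  1  1  1  1  1  1
 9  0  0  0  1  2  2  2  2  2  2  2  2
 7  0  0  0  1  2  3  3  3  3  3  3  3
 7  0  0  0  1  2  3  4  4  4  4  4  4
10  0  0  1  1  2  3  4  4  4  4  4  4
 6  0  0  1  1  2  3  4  4  4  4  5  5
 9  0  0  1  2  2  3  4  4  5  5  5  5
 7  0  0  1  2  2  3  4  5  5  5  5  6
10  0  0  1  2  2  3  4  5  5  5  5  6
 7  0  0  1  2  2  3  4  5  5  5  5  6
dp[10][11] = 6. One LCS (by backtracking along matches): 9, 9, 7, 7, 6, 7.

6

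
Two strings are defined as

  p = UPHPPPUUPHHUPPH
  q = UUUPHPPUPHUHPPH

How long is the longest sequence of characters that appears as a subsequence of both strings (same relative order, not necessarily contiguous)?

12

One common subsequence of length 12: U (p #1, q #3), P (p #2, q #4), H (p #3, q #5), P (p #5, q #6), P (p #6, q #7), U (p #8, q #8), P (p #9, q #9), H (p #10, q #10), H (p #11, q #12), P (p #13, q #13), P (p #14, q #14), H (p #15, q #15), and the DP table's final entry dp[15][15] is also 12, so no common subsequence is longer.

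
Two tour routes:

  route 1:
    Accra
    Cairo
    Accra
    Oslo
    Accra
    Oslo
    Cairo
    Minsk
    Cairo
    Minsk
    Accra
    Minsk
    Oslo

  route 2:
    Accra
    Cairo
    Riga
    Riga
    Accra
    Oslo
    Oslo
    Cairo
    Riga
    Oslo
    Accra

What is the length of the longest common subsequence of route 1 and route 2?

7

Match Accra at route 1[1]=route 2[1], Cairo at route 1[2]=route 2[2], Accra at route 1[3]=route 2[5], Oslo at route 1[4]=route 2[6], Oslo at route 1[6]=route 2[7], Cairo at route 1[7]=route 2[8], Accra at route 1[11]=route 2[11] — 7 stops in the same relative order in both. The LCS DP gives dp[13][11] = 7, so this is optimal.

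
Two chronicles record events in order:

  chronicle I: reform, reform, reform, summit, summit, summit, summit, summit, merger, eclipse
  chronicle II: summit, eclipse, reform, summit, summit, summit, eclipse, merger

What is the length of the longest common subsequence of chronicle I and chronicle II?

5

Pick reform (chronicle I #3, chronicle II #3), then summit (chronicle I #4, chronicle II #4), then summit (chronicle I #5, chronicle II #5), then summit (chronicle I #6, chronicle II #6), then merger (chronicle I #9, chronicle II #8); all 5 events appear in both, in order. Since dp[10][8] = 5, nothing longer is possible.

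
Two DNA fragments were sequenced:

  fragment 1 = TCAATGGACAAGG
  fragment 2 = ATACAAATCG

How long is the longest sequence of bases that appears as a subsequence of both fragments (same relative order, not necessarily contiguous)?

Match T [1,2], then C [2,4], then A [3,6], then A [4,7], then T [5,8], then C [9,9], then G [13,10] — 7 bases in the same relative order in both, and the DP table's final entry dp[13][10] is also 7, so no common subsequence is longer.

7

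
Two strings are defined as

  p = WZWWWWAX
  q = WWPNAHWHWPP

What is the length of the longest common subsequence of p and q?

4

Let dp[i][j] be the LCS length of the first i characters of p and the first j characters of q. dp[i][j] = dp[i-1][j-1]+1 when the i-th and j-th characters match, else max(dp[i-1][j], dp[i][j-1]).
    ·  W  W  P  N  A  H  W  H  W  P  P
 ·  0  0  0  0  0  0  0  0  0  0  0  0
 W  0  1  1  1  1  1  1  1  1  1  1  1
 Z  0  1  1  1  1  1  1  1  1  1  1  1
 W  0  1  2  2  2  2  2  2  2  2  2  2
 W  0  1  2  2  2  2  2  3  3  3  3  3
 W  0  1  2  2  2  2  2  3  3  4  4  4
 W  0  1  2  2  2  2  2  3  3  4  4  4
 A  0  1  2  2  2  3  3  3  3  4  4  4
 X  0  1  2  2  2  3  3  3  3  4  4  4
dp[8][11] = 4. One LCS (by backtracking along matches): WWWW.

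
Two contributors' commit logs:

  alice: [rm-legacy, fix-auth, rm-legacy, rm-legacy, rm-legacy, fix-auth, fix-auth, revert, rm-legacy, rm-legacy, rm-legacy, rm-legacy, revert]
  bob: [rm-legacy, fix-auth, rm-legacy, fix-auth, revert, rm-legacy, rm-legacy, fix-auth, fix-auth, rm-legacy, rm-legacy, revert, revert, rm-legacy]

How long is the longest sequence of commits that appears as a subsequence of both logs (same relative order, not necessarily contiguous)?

10

Match rm-legacy at alice[1]=bob[1], then fix-auth at alice[2]=bob[2], then rm-legacy at alice[3]=bob[3], then rm-legacy at alice[4]=bob[6], then rm-legacy at alice[5]=bob[7], then fix-auth at alice[6]=bob[8], then fix-auth at alice[7]=bob[9], then rm-legacy at alice[9]=bob[10], then rm-legacy at alice[10]=bob[11], then rm-legacy at alice[12]=bob[14] — 10 commits in the same relative order in both. The LCS DP gives dp[13][14] = 10, so this is optimal.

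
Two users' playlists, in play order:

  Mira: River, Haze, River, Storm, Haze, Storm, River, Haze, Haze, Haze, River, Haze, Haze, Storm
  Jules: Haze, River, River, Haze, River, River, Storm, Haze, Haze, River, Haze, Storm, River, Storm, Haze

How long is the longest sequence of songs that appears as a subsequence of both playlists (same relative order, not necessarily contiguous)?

9

Taking River [1,3] → Haze [2,4] → River [3,6] → Storm [4,7] → Haze [5,9] → River [7,10] → Haze [8,11] → River [11,13] → Haze [13,15] gives a common subsequence of length 9. dp[14][15] = 9 confirms this is the maximum.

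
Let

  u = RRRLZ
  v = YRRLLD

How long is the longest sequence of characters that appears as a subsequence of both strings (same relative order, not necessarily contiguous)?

One common subsequence of length 3: R [1,2]; then R [2,3]; then L [4,5], and the DP table's final entry dp[5][6] is also 3, so no common subsequence is longer.

3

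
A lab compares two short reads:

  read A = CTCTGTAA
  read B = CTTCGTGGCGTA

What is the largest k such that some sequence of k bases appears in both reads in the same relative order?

7

Taking C [1,1], T [2,3], C [3,4], T [4,6], G [5,10], T [6,11], A [8,12] gives a common subsequence of length 7, and the DP table's final entry dp[8][12] is also 7, so no common subsequence is longer.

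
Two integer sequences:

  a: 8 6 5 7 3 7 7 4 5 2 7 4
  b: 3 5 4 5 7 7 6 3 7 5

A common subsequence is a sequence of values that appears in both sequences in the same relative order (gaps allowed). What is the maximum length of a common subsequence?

Pick 5 [3,4], 7 [4,6], 3 [5,8], 7 [7,9], 5 [9,10]; all 5 values appear in both, in order. Since dp[12][10] = 5, nothing longer is possible.

5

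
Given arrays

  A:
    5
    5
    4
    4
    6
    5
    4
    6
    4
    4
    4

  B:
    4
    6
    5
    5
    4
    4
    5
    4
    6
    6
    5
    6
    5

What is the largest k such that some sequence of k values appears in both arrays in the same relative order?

Match 5 (A #1, B #3), 5 (A #2, B #4), 4 (A #3, B #6), 4 (A #4, B #8), 6 (A #5, B #10), 5 (A #6, B #11), 6 (A #8, B #12) — 7 values in the same relative order in both. dp[11][13] = 7 confirms this is the maximum.

7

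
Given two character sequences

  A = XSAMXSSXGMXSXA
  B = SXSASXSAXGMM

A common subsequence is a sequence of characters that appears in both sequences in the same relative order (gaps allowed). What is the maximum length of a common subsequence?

One common subsequence of length 8: X (A #1, B #2), then S (A #2, B #3), then A (A #3, B #4), then X (A #5, B #6), then S (A #6, B #7), then X (A #8, B #9), then G (A #9, B #10), then M (A #10, B #12), and the DP table's final entry dp[14][12] is also 8, so no common subsequence is longer.

8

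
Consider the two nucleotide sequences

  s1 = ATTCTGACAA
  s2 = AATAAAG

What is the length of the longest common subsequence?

Match A (s1 #1, s2 #2), then T (s1 #5, s2 #3), then A (s1 #7, s2 #4), then A (s1 #9, s2 #5), then A (s1 #10, s2 #6) — 5 bases in the same relative order in both. The LCS DP gives dp[10][7] = 5, so this is optimal.

5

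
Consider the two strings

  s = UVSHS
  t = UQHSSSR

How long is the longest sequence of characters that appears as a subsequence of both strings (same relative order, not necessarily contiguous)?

3

Let dp[i][j] be the LCS length of the first i characters of s and the first j characters of t. dp[i][j] = dp[i-1][j-1]+1 when the i-th and j-th characters match, else max(dp[i-1][j], dp[i][j-1]).
    ·  U  Q  H  S  S  S  R
 ·  0  0  0  0  0  0  0  0
 U  0  1  1  1  1  1  1  1
 V  0  1  1  1  1  1  1  1
 S  0  1  1  1  2  2  2  2
 H  0  1  1  2  2  2  2  2
 S  0  1  1  2  3  3  3  3
dp[5][7] = 3. One LCS (by backtracking along matches): USS.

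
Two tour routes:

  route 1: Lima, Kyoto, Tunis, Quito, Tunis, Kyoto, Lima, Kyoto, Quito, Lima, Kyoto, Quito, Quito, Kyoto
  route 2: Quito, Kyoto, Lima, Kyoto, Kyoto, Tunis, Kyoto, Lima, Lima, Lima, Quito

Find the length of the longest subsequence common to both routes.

7

Pick Lima [1,3], then Kyoto [2,5], then Tunis [5,6], then Kyoto [6,7], then Lima [7,9], then Lima [10,10], then Quito [13,11]; all 7 stops appear in both, in order. The LCS DP gives dp[14][11] = 7, so this is optimal.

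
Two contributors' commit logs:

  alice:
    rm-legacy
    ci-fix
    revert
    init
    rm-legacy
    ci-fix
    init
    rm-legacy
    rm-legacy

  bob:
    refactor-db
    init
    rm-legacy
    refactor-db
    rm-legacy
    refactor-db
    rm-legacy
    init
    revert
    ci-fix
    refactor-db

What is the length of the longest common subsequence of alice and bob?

Pick init at alice[4]=bob[2], rm-legacy at alice[5]=bob[3], rm-legacy at alice[8]=bob[5], rm-legacy at alice[9]=bob[7]; all 4 commits appear in both, in order, and the DP table's final entry dp[9][11] is also 4, so no common subsequence is longer.

4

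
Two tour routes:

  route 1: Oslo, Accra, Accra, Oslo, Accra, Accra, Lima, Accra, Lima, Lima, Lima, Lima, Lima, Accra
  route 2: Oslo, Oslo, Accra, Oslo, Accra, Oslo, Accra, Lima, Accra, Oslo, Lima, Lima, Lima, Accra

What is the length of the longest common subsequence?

11

Pick Oslo [1,2] → Accra [2,3] → Accra [3,5] → Oslo [4,6] → Accra [6,7] → Lima [7,8] → Accra [8,9] → Lima [11,11] → Lima [12,12] → Lima [13,13] → Accra [14,14]; all 11 stops appear in both, in order. dp[14][14] = 11 confirms this is the maximum.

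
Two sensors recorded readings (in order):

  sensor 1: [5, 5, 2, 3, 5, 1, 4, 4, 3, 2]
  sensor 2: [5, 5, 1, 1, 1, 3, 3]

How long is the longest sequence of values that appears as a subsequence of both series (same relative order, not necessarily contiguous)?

Pick 5 [1,1], then 5 [2,2], then 3 [4,6], then 3 [9,7]; all 4 values appear in both, in order, and the DP table's final entry dp[10][7] is also 4, so no common subsequence is longer.

4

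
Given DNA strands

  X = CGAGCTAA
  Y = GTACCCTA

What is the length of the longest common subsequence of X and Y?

5

Let dp[i][j] be the LCS length of the first i bases of X and the first j bases of Y. dp[i][j] = dp[i-1][j-1]+1 when the i-th and j-th bases match, else max(dp[i-1][j], dp[i][j-1]).
    ·  G  T  A  C  C  C  T  A
 ·  0  0  0  0  0  0  0  0  0
 C  0  0  0  0  1  1  1  1  1
 G  0  1  1  1  1  1  1  1  1
 A  0  1  1  2  2  2  2  2  2
 G  0  1  1  2  2  2  2  2  2
 C  0  1  1  2  3  3  3  3  3
 T  0  1  2  2  3  3  3  4  4
 A  0  1  2  3  3  3  3  4  5
 A  0  1  2  3  3  3  3  4  5
dp[8][8] = 5. One LCS (by backtracking along matches): GACTA.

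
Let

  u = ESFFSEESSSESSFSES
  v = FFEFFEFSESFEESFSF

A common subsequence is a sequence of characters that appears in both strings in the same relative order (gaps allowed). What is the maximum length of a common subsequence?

10

One common subsequence of length 10: E [1,3]; then F [3,5]; then F [4,7]; then S [5,8]; then E [6,9]; then E [7,12]; then E [11,13]; then S [12,14]; then S [13,16]; then F [14,17]. Since dp[17][17] = 10, nothing longer is possible.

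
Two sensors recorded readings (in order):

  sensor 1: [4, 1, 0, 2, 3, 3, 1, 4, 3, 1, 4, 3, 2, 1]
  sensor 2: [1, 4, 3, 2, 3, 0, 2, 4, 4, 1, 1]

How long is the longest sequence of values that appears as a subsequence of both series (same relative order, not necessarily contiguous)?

Pick 4 (sensor 1 #1, sensor 2 #2), 0 (sensor 1 #3, sensor 2 #6), 2 (sensor 1 #4, sensor 2 #7), 4 (sensor 1 #8, sensor 2 #9), 1 (sensor 1 #10, sensor 2 #10), 1 (sensor 1 #14, sensor 2 #11); all 6 values appear in both, in order, and the DP table's final entry dp[14][11] is also 6, so no common subsequence is longer.

6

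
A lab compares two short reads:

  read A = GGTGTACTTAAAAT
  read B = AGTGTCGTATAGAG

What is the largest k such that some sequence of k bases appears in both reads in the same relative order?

Match G [1,2], then G [2,4], then T [3,5], then G [4,7], then T [5,8], then A [6,9], then T [9,10], then A [10,11], then A [11,13] — 9 bases in the same relative order in both. The LCS DP gives dp[14][14] = 9, so this is optimal.

9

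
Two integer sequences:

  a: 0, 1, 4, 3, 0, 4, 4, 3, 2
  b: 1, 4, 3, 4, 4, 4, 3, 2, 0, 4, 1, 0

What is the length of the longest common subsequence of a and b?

Pick 1 [2,1], then 4 [3,2], then 3 [4,3], then 4 [6,5], then 4 [7,6], then 3 [8,7], then 2 [9,8]; all 7 values appear in both, in order. The LCS DP gives dp[9][12] = 7, so this is optimal.

7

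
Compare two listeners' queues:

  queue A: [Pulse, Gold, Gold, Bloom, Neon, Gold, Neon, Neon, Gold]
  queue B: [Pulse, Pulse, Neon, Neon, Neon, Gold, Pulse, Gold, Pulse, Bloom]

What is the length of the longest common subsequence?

Taking Pulse (queue A #1, queue B #2), Neon (queue A #5, queue B #3), Neon (queue A #7, queue B #4), Neon (queue A #8, queue B #5), Gold (queue A #9, queue B #8) gives a common subsequence of length 5, and the DP table's final entry dp[9][10] is also 5, so no common subsequence is longer.

5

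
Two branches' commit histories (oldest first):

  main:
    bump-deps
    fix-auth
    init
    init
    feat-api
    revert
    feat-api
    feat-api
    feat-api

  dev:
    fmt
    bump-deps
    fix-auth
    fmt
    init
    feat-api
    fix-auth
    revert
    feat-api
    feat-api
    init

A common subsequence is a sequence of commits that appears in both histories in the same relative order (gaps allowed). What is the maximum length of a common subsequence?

7

Pick bump-deps at main[1]=dev[2]; then fix-auth at main[2]=dev[3]; then init at main[4]=dev[5]; then feat-api at main[5]=dev[6]; then revert at main[6]=dev[8]; then feat-api at main[7]=dev[9]; then feat-api at main[8]=dev[10]; all 7 commits appear in both, in order. dp[9][11] = 7 confirms this is the maximum.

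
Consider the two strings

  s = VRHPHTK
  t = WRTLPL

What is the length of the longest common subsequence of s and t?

2

Pick R at s[2]=t[2]; then P at s[4]=t[5]; all 2 characters appear in both, in order. Since dp[7][6] = 2, nothing longer is possible.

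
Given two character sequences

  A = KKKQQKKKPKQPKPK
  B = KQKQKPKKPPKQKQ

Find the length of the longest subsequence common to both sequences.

10

Taking K [1,1]; then K [3,3]; then Q [5,4]; then K [6,5]; then K [7,7]; then K [8,8]; then P [9,10]; then K [10,11]; then Q [11,12]; then K [13,13] gives a common subsequence of length 10. The LCS DP gives dp[15][14] = 10, so this is optimal.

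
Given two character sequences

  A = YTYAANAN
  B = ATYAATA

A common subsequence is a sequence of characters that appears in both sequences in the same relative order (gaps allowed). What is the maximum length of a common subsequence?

Taking T at A[2]=B[2], Y at A[3]=B[3], A at A[4]=B[4], A at A[5]=B[5], A at A[7]=B[7] gives a common subsequence of length 5. Since dp[8][7] = 5, nothing longer is possible.

5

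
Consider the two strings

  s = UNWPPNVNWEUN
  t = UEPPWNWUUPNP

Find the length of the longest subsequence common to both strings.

7

Let dp[i][j] be the LCS length of the first i characters of s and the first j characters of t. dp[i][j] = dp[i-1][j-1]+1 when the i-th and j-th characters match, else max(dp[i-1][j], dp[i][j-1]).
    ·  U  E  P  P  W  N  W  U  U  P  N  P
 ·  0  0  0  0  0  0  0  0  0  0  0  0  0
 U  0  1  1  1  1  1  1  1  1  1  1  1  1
 N  0  1  1  1  1  1  2  2  2  2  2  2  2
 W  0  1  1  1  1  2  2  3  3  3  3  3  3
 P  0  1  1  2  2  2  2  3  3  3  4  4  4
 P  0  1  1  2  3  3  3  3  3  3  4  4  5
 N  0  1  1  2  3  3  4  4  4  4  4  5  5
 V  0  1  1  2  3  3  4  4  4  4  4  5  5
 N  0  1  1  2  3  3  4  4  4  4  4  5  5
 W  0  1  1  2  3  4  4  5  5  5  5  5  5
 E  0  1  2  2  3  4  4  5  5  5  5  5  5
 U  0  1  2  2  3  4  4  5  6  6  6  6  6
 N  0  1  2  2  3  4  5  5  6  6  6  7  7
dp[12][12] = 7. One LCS (by backtracking along matches): UPPNWUN.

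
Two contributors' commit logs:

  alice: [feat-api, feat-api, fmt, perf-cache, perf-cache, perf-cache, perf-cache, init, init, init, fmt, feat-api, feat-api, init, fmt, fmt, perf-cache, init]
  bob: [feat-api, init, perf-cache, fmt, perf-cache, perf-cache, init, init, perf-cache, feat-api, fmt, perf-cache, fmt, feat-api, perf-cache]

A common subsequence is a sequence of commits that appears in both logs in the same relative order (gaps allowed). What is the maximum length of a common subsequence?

10

Taking feat-api at alice[1]=bob[1]; then fmt at alice[3]=bob[4]; then perf-cache at alice[6]=bob[5]; then perf-cache at alice[7]=bob[6]; then init at alice[8]=bob[7]; then init at alice[9]=bob[8]; then feat-api at alice[13]=bob[10]; then fmt at alice[15]=bob[11]; then fmt at alice[16]=bob[13]; then perf-cache at alice[17]=bob[15] gives a common subsequence of length 10. Since dp[18][15] = 10, nothing longer is possible.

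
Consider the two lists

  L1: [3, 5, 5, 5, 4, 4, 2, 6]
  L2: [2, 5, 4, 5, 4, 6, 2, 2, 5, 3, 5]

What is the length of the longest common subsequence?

Let dp[i][j] be the LCS length of the first i values of L1 and the first j values of L2. dp[i][j] = dp[i-1][j-1]+1 when the i-th and j-th values match, else max(dp[i-1][j], dp[i][j-1]).
    ·  2  5  4  5  4  6  2  2  5  3  5
 ·  0  0  0  0  0  0  0  0  0  0  0  0
 3  0  0  0  0  0  0  0  0  0  0  1  1
 5  0  0  1  1  1  1  1  1  1  1  1  2
 5  0  0  1  1  2  2  2  2  2  2  2  2
 5  0  0  1  1  2  2  2  2  2  3  3  3
 4  0  0  1  2  2  3  3  3  3  3  3  3
 4  0  0  1  2  2  3  3  3  3  3  3  3
 2  0  1  1  2  2  3  3  4  4  4  4  4
 6  0  1  1  2  2  3  4  4  4  4  4  4
dp[8][11] = 4. One LCS (by backtracking along matches): 5, 5, 4, 2.

4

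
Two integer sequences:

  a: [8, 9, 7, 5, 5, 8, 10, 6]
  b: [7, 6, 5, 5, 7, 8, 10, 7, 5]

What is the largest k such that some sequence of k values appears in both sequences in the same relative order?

Let dp[i][j] be the LCS length of the first i values of a and the first j values of b. dp[i][j] = dp[i-1][j-1]+1 when the i-th and j-th values match, else max(dp[i-1][j], dp[i][j-1]).
    ·  7  6  5  5  7  8 10  7  5
 ·  0  0  0  0  0  0  0  0  0  0
 8  0  0  0  0  0  0  1  1  1  1
 9  0  0  0  0  0  0  1  1  1  1
 7  0  1  1  1  1  1  1  1  2  2
 5  0  1  1  2  2  2  2  2  2  3
 5  0  1  1  2  3  3  3  3  3  3
 8  0  1  1  2  3  3  4  4  4  4
10  0  1  1  2  3  3  4  5  5  5
 6  0  1  2  2  3  3  4  5  5  5
dp[8][9] = 5. One LCS (by backtracking along matches): 7, 5, 5, 8, 10.

5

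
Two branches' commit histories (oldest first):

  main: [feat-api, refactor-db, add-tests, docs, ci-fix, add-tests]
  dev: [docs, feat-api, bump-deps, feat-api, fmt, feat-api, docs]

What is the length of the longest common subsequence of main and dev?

Match feat-api (main #1, dev #6), then docs (main #4, dev #7) — 2 commits in the same relative order in both. dp[6][7] = 2 confirms this is the maximum.

2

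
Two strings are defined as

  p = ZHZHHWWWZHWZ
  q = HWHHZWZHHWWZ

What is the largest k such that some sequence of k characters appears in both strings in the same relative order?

Let dp[i][j] be the LCS length of the first i characters of p and the first j characters of q. dp[i][j] = dp[i-1][j-1]+1 when the i-th and j-th characters match, else max(dp[i-1][j], dp[i][j-1]).
    ·  H  W  H  H  Z  W  Z  H  H  W  W  Z
 ·  0  0  0  0  0  0  0  0  0  0  0  0  0
 Z  0  0  0  0  0  1  1  1  1  1  1  1  1
 H  0  1  1  1  1  1  1  1  2  2  2  2  2
 Z  0  1  1  1  1  2  2  2  2  2  2  2  3
 H  0  1  1  2  2  2  2  2  3  3  3  3  3
 H  0  1  1  2  3  3  3  3  3  4  4  4  4
 W  0  1  2  2  3  3  4  4  4  4  5  5  5
 W  0  1  2  2  3  3  4  4  4  4  5  6  6
 W  0  1  2  2  3  3  4  4  4  4  5  6  6
 Z  0  1  2  2  3  4  4  5  5  5  5  6  7
 H  0  1  2  3  3  4  4  5  6  6  6  6  7
 W  0  1  2  3  3  4  5  5  6  6  7  7  7
 Z  0  1  2  3  3  4  5  6  6  6  7  7  8
dp[12][12] = 8. One LCS (by backtracking along matches): HHHWZHWZ.

8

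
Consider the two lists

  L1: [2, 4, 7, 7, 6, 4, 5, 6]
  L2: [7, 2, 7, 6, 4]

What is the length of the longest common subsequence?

4

Taking 2 (L1 #1, L2 #2), 7 (L1 #4, L2 #3), 6 (L1 #5, L2 #4), 4 (L1 #6, L2 #5) gives a common subsequence of length 4. The LCS DP gives dp[8][5] = 4, so this is optimal.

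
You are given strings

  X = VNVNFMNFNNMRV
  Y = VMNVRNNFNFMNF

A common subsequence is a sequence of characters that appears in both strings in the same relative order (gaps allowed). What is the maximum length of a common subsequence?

8

Match V at X[1]=Y[1]; then N at X[2]=Y[3]; then V at X[3]=Y[4]; then N at X[4]=Y[9]; then F at X[5]=Y[10]; then M at X[6]=Y[11]; then N at X[7]=Y[12]; then F at X[8]=Y[13] — 8 characters in the same relative order in both. dp[13][13] = 8 confirms this is the maximum.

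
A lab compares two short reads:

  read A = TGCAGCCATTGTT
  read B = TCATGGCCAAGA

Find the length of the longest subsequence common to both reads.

8

Match T at read A[1]=read B[1] → C at read A[3]=read B[2] → A at read A[4]=read B[3] → G at read A[5]=read B[6] → C at read A[6]=read B[7] → C at read A[7]=read B[8] → A at read A[8]=read B[10] → G at read A[11]=read B[11] — 8 bases in the same relative order in both. The LCS DP gives dp[13][12] = 8, so this is optimal.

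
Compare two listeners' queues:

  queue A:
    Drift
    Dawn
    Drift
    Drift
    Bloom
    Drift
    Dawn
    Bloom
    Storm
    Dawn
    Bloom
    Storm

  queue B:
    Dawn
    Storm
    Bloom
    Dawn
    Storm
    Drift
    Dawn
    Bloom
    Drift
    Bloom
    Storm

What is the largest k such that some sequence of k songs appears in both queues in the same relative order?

Pick Dawn (queue A #2, queue B #1), Bloom (queue A #5, queue B #3), Drift (queue A #6, queue B #6), Dawn (queue A #7, queue B #7), Bloom (queue A #8, queue B #8), Bloom (queue A #11, queue B #10), Storm (queue A #12, queue B #11); all 7 songs appear in both, in order. dp[12][11] = 7 confirms this is the maximum.

7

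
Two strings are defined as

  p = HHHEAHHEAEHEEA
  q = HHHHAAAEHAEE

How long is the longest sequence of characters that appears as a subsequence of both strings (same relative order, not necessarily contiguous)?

One common subsequence of length 9: H (p #1, q #2), then H (p #2, q #3), then H (p #3, q #4), then A (p #5, q #6), then A (p #9, q #7), then E (p #10, q #8), then H (p #11, q #9), then E (p #12, q #11), then E (p #13, q #12), and the DP table's final entry dp[14][12] is also 9, so no common subsequence is longer.

9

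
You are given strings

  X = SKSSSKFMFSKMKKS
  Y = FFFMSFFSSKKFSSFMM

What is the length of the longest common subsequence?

7

Match S [1,9], K [2,11], S [4,13], S [5,14], F [7,15], M [8,16], M [12,17] — 7 characters in the same relative order in both, and the DP table's final entry dp[15][17] is also 7, so no common subsequence is longer.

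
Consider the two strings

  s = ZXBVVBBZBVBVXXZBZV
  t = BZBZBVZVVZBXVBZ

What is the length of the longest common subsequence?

Pick Z (s #1, t #4); then B (s #3, t #5); then V (s #4, t #8); then V (s #5, t #9); then Z (s #8, t #10); then B (s #9, t #11); then V (s #12, t #13); then B (s #16, t #14); then Z (s #17, t #15); all 9 characters appear in both, in order, and the DP table's final entry dp[18][15] is also 9, so no common subsequence is longer.

9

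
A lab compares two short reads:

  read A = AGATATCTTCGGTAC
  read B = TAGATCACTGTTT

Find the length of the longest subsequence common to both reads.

9

Taking A at read A[1]=read B[2] → G at read A[2]=read B[3] → A at read A[3]=read B[4] → T at read A[4]=read B[5] → A at read A[5]=read B[7] → T at read A[6]=read B[9] → T at read A[8]=read B[11] → T at read A[9]=read B[12] → T at read A[13]=read B[13] gives a common subsequence of length 9, and the DP table's final entry dp[15][13] is also 9, so no common subsequence is longer.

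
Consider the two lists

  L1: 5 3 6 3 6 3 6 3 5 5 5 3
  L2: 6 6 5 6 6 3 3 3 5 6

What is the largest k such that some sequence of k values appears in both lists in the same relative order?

6

Match 5 (L1 #1, L2 #3) → 6 (L1 #3, L2 #5) → 3 (L1 #4, L2 #6) → 3 (L1 #6, L2 #7) → 3 (L1 #8, L2 #8) → 5 (L1 #9, L2 #9) — 6 values in the same relative order in both, and the DP table's final entry dp[12][10] is also 6, so no common subsequence is longer.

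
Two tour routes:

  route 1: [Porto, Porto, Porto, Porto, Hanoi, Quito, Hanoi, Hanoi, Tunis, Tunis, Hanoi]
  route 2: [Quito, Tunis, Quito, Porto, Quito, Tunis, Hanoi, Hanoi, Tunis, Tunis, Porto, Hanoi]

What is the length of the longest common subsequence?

7

Taking Porto at route 1[4]=route 2[4], then Quito at route 1[6]=route 2[5], then Hanoi at route 1[7]=route 2[7], then Hanoi at route 1[8]=route 2[8], then Tunis at route 1[9]=route 2[9], then Tunis at route 1[10]=route 2[10], then Hanoi at route 1[11]=route 2[12] gives a common subsequence of length 7. dp[11][12] = 7 confirms this is the maximum.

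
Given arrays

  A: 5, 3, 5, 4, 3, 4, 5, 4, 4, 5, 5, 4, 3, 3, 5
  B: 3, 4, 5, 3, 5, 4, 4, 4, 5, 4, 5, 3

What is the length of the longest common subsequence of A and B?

9

Taking 5 (A #1, B #3); then 3 (A #2, B #4); then 5 (A #3, B #5); then 4 (A #4, B #7); then 4 (A #6, B #8); then 5 (A #7, B #9); then 4 (A #9, B #10); then 5 (A #11, B #11); then 3 (A #14, B #12) gives a common subsequence of length 9. The LCS DP gives dp[15][12] = 9, so this is optimal.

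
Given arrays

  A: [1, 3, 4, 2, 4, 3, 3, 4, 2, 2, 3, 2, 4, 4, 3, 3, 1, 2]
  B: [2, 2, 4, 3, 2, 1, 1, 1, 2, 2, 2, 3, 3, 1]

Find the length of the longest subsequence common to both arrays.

One common subsequence of length 9: 2 [4,2]; then 4 [5,3]; then 3 [6,4]; then 2 [9,9]; then 2 [10,10]; then 2 [12,11]; then 3 [15,12]; then 3 [16,13]; then 1 [17,14]. The LCS DP gives dp[18][14] = 9, so this is optimal.

9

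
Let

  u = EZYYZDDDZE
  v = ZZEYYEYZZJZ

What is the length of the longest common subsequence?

5

One common subsequence of length 5: E at u[1]=v[3] → Y at u[3]=v[5] → Y at u[4]=v[7] → Z at u[5]=v[9] → Z at u[9]=v[11]. Since dp[10][11] = 5, nothing longer is possible.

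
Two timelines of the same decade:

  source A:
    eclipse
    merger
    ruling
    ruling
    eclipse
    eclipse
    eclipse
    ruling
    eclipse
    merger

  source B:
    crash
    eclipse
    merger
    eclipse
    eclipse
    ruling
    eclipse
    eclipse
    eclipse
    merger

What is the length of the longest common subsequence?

7

One common subsequence of length 7: eclipse [1,2] → merger [2,3] → ruling [4,6] → eclipse [6,7] → eclipse [7,8] → eclipse [9,9] → merger [10,10]. dp[10][10] = 7 confirms this is the maximum.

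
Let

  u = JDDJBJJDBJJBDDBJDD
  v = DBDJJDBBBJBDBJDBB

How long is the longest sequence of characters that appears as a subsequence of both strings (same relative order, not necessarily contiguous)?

Taking D [2,1] → D [3,3] → J [6,4] → J [7,5] → D [8,6] → B [9,9] → J [11,10] → B [12,11] → D [14,12] → B [15,13] → J [16,14] → D [17,15] gives a common subsequence of length 12. The LCS DP gives dp[18][17] = 12, so this is optimal.

12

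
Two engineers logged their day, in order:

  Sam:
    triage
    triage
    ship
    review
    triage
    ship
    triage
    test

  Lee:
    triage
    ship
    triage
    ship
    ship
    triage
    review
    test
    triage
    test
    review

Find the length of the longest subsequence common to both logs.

Pick triage at Sam[1]=Lee[1], triage at Sam[2]=Lee[3], ship at Sam[3]=Lee[5], review at Sam[4]=Lee[7], triage at Sam[7]=Lee[9], test at Sam[8]=Lee[10]; all 6 tasks appear in both, in order. The LCS DP gives dp[8][11] = 6, so this is optimal.

6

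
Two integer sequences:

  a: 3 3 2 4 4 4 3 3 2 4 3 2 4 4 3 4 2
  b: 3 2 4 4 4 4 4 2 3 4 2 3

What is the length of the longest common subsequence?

One common subsequence of length 10: 3 (a #2, b #1), 2 (a #3, b #2), 4 (a #4, b #4), 4 (a #5, b #5), 4 (a #6, b #6), 4 (a #10, b #7), 2 (a #12, b #8), 3 (a #15, b #9), 4 (a #16, b #10), 2 (a #17, b #11). dp[17][12] = 10 confirms this is the maximum.

10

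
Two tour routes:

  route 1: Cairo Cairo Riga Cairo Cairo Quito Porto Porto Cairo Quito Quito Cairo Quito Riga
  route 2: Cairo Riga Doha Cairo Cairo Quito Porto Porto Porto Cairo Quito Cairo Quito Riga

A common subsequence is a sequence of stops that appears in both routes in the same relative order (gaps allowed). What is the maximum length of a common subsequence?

12

Match Cairo at route 1[2]=route 2[1], Riga at route 1[3]=route 2[2], Cairo at route 1[4]=route 2[4], Cairo at route 1[5]=route 2[5], Quito at route 1[6]=route 2[6], Porto at route 1[7]=route 2[8], Porto at route 1[8]=route 2[9], Cairo at route 1[9]=route 2[10], Quito at route 1[11]=route 2[11], Cairo at route 1[12]=route 2[12], Quito at route 1[13]=route 2[13], Riga at route 1[14]=route 2[14] — 12 stops in the same relative order in both. dp[14][14] = 12 confirms this is the maximum.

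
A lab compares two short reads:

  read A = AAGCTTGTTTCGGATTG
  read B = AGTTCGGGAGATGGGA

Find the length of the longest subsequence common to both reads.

10

Match A [2,1], then G [3,2], then T [5,3], then T [6,4], then G [7,7], then G [12,8], then G [13,10], then A [14,11], then T [15,12], then G [17,15] — 10 bases in the same relative order in both. dp[17][16] = 10 confirms this is the maximum.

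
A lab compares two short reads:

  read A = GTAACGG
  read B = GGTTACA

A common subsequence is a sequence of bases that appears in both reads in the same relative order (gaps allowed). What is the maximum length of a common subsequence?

Pick G [1,2], T [2,4], A [3,5], A [4,7]; all 4 bases appear in both, in order. The LCS DP gives dp[7][7] = 4, so this is optimal.

4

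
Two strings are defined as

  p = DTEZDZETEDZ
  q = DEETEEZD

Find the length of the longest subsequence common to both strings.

Taking D (p #1, q #1), then E (p #3, q #2), then E (p #7, q #3), then T (p #8, q #4), then E (p #9, q #6), then D (p #10, q #8) gives a common subsequence of length 6. dp[11][8] = 6 confirms this is the maximum.

6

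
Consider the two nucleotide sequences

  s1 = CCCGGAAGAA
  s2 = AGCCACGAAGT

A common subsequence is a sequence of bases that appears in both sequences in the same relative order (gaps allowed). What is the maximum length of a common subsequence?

7

Pick C [1,3], then C [2,4], then C [3,6], then G [5,7], then A [6,8], then A [7,9], then G [8,10]; all 7 bases appear in both, in order. The LCS DP gives dp[10][11] = 7, so this is optimal.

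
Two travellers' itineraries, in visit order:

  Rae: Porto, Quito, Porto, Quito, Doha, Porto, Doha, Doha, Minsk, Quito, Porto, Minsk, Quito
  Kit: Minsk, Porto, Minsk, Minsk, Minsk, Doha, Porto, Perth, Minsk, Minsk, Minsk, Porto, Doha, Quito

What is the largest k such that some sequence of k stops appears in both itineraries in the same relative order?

6

Taking Porto (Rae #1, Kit #2); then Doha (Rae #5, Kit #6); then Porto (Rae #6, Kit #7); then Minsk (Rae #9, Kit #11); then Porto (Rae #11, Kit #12); then Quito (Rae #13, Kit #14) gives a common subsequence of length 6. Since dp[13][14] = 6, nothing longer is possible.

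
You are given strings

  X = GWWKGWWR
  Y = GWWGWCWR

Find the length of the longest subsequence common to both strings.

7

Let dp[i][j] be the LCS length of the first i characters of X and the first j characters of Y. dp[i][j] = dp[i-1][j-1]+1 when the i-th and j-th characters match, else max(dp[i-1][j], dp[i][j-1]).
    ·  G  W  W  G  W  C  W  R
 ·  0  0  0  0  0  0  0  0  0
 G  0  1  1  1  1  1  1  1  1
 W  0  1  2  2  2  2  2  2  2
 W  0  1  2  3  3  3  3  3  3
 K  0  1  2  3  3  3  3  3  3
 G  0  1  2  3  4  4  4  4  4
 W  0  1  2  3  4  5  5  5  5
 W  0  1  2  3  4  5  5  6  6
 R  0  1  2  3  4  5  5  6  7
dp[8][8] = 7. One LCS (by backtracking along matches): GWWGWWR.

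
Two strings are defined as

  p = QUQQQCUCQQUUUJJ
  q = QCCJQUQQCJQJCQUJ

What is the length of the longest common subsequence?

Taking Q (p #1, q #5), U (p #2, q #6), Q (p #3, q #7), Q (p #4, q #8), Q (p #5, q #11), C (p #8, q #13), Q (p #10, q #14), U (p #13, q #15), J (p #15, q #16) gives a common subsequence of length 9. The LCS DP gives dp[15][16] = 9, so this is optimal.

9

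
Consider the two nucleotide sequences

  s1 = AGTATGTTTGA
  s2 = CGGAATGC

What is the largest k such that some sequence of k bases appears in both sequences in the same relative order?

4

Taking A (s1 #1, s2 #4); then A (s1 #4, s2 #5); then T (s1 #5, s2 #6); then G (s1 #6, s2 #7) gives a common subsequence of length 4, and the DP table's final entry dp[11][8] is also 4, so no common subsequence is longer.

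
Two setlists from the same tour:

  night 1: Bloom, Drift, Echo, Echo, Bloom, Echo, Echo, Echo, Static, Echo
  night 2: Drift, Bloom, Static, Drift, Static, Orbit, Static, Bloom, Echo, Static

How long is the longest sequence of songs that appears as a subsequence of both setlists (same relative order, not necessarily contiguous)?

One common subsequence of length 5: Bloom (night 1 #1, night 2 #2), then Drift (night 1 #2, night 2 #4), then Bloom (night 1 #5, night 2 #8), then Echo (night 1 #8, night 2 #9), then Static (night 1 #9, night 2 #10). dp[10][10] = 5 confirms this is the maximum.

5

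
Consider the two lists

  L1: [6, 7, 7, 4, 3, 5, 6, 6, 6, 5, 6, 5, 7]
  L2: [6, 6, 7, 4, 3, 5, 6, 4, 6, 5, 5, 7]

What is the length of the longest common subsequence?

10

Pick 6 at L1[1]=L2[2], 7 at L1[3]=L2[3], 4 at L1[4]=L2[4], 3 at L1[5]=L2[5], 5 at L1[6]=L2[6], 6 at L1[7]=L2[7], 6 at L1[9]=L2[9], 5 at L1[10]=L2[10], 5 at L1[12]=L2[11], 7 at L1[13]=L2[12]; all 10 values appear in both, in order. dp[13][12] = 10 confirms this is the maximum.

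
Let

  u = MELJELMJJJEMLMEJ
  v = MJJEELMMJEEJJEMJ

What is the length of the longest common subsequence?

Pick M at u[1]=v[1], E at u[2]=v[4], E at u[5]=v[5], L at u[6]=v[6], M at u[7]=v[8], J at u[8]=v[9], J at u[9]=v[12], J at u[10]=v[13], E at u[11]=v[14], M at u[14]=v[15], J at u[16]=v[16]; all 11 characters appear in both, in order, and the DP table's final entry dp[16][16] is also 11, so no common subsequence is longer.

11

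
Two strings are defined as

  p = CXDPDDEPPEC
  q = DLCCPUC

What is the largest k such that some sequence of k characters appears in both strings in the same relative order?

3

One common subsequence of length 3: C at p[1]=q[4], P at p[4]=q[5], C at p[11]=q[7]. The LCS DP gives dp[11][7] = 3, so this is optimal.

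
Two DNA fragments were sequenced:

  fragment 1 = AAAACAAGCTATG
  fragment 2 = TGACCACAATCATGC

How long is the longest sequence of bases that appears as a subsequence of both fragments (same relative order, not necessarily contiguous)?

Taking A [1,3]; then A [4,6]; then C [5,7]; then A [6,8]; then A [7,9]; then C [9,11]; then A [11,12]; then T [12,13]; then G [13,14] gives a common subsequence of length 9. dp[13][15] = 9 confirms this is the maximum.

9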